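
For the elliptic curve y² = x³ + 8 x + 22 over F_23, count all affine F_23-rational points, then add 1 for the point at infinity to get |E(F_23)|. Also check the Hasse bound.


Affine points = {(1, 10), (1, 13), (2, 0), (3, 2), (3, 21), (4, 7), (4, 16), (5, 7), (5, 16), (8, 0), (9, 8), (9, 15), (12, 11), (12, 12), (13, 0), (14, 7), (14, 16), (18, 8), (18, 15), (19, 8), (19, 15), (22, 6), (22, 17)}; affine count = 23; |E(F_23)| = 24.

Discriminant check: Δ ∝ 4a³ + 27b² = 4·8³ + 27·22² = 4·512 + 27·484 ≡ 5 (mod 23). Nonzero ⇒ E is nonsingular.
For each x ∈ F_23, compute rhs = x³ + 8·x + 22 mod 23, then count y ∈ F_23 with y² ≡ rhs.
  x = 0: rhs = 22, matching y values: none (0 points).
  x = 1: rhs = 8, matching y values: 10, 13 (2 points).
  x = 2: rhs = 0, matching y values: 0 (1 points).
  x = 3: rhs = 4, matching y values: 2, 21 (2 points).
  x = 4: rhs = 3, matching y values: 7, 16 (2 points).
  x = 5: rhs = 3, matching y values: 7, 16 (2 points).
  x = 6: rhs = 10, matching y values: none (0 points).
  x = 7: rhs = 7, matching y values: none (0 points).
  x = 8: rhs = 0, matching y values: 0 (1 points).
  x = 9: rhs = 18, matching y values: 8, 15 (2 points).
  x = 10: rhs = 21, matching y values: none (0 points).
  x = 11: rhs = 15, matching y values: none (0 points).
  x = 12: rhs = 6, matching y values: 11, 12 (2 points).
  x = 13: rhs = 0, matching y values: 0 (1 points).
  x = 14: rhs = 3, matching y values: 7, 16 (2 points).
  x = 15: rhs = 21, matching y values: none (0 points).
  x = 16: rhs = 14, matching y values: none (0 points).
  x = 17: rhs = 11, matching y values: none (0 points).
  x = 18: rhs = 18, matching y values: 8, 15 (2 points).
  x = 19: rhs = 18, matching y values: 8, 15 (2 points).
  x = 20: rhs = 17, matching y values: none (0 points).
  x = 21: rhs = 21, matching y values: none (0 points).
  x = 22: rhs = 13, matching y values: 6, 17 (2 points).
Total affine count: 23.
Full point count |E(F_23)| = 23 + 1 = 24.
Hasse bound: |24 − (23+1)| = |0| = 0 ≤ 2√23 ≈ 9.5917 ✓.


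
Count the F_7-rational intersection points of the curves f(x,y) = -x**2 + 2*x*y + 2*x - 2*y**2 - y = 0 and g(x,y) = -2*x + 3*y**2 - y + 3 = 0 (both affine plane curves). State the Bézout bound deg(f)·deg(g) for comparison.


Common zeros: ∅; count = 0; Bézout bound = 4.

deg(f) = 2, deg(g) = 2, so Bézout bound = 4.
Scan x ∈ F_7. For each x, list the y ∈ F_7 with f(x, y) ≡ 0 and those with g(x, y) ≡ 0 (mod 7); the common zeros in that column are the intersection.
  x = 0: f ≡ 0 at y ∈ {0, 3}; g ≡ 0 at y ∈ {6}; common: ∅.
  x = 1: f ≡ 0 at y ∈ {1, 3}; g ≡ 0 at y ∈ ∅; common: ∅.
  x = 2: f ≡ 0 at y ∈ {0, 5}; g ≡ 0 at y ∈ ∅; common: ∅.
  x = 3: f ≡ 0 at y ∈ {1, 5}; g ≡ 0 at y ∈ {2, 3}; common: ∅.
  x = 4: f ≡ 0 at y ∈ ∅; g ≡ 0 at y ∈ ∅; common: ∅.
  x = 5: f ≡ 0 at y ∈ ∅; g ≡ 0 at y ∈ {0, 5}; common: ∅.
  x = 6: f ≡ 0 at y ∈ ∅; g ≡ 0 at y ∈ {1, 4}; common: ∅.
Collecting: common zeros = ∅, so the count is 0.
Comparison with the Bézout bound: 0 ≤ 4 = deg(f)·deg(g), as expected for curves with no common component (the affine F_7-count falls short of the bound because intersections may lie at infinity, over extension fields, or carry multiplicity).


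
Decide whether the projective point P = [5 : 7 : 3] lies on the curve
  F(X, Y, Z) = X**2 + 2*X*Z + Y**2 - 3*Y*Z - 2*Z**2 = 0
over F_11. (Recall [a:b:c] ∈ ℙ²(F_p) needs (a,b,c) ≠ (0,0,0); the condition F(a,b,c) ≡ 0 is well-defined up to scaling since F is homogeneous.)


F(5,7,3) ≡ 1 (mod 11); P is NOT on the curve.

Evaluate F(5, 7, 3) term-by-term (mod 11).
  X**2 ↦ 1·25·1·1 = 25
  2*X*Z ↦ 2·5·1·3 = 30
  Y**2 ↦ 1·1·49·1 = 49
  -3*Y*Z ↦ -3·1·7·3 = -63
  -2*Z**2 ↦ -2·1·1·9 = -18
Sum: F(5, 7, 3) = (25) + (30) + (49) + (-63) + (-18) = 23.
Reducing mod 11: 23 ≡ 1 (mod 11).
Since F(a, b, c) ≡ 1 ≠ 0 (mod 11), P does NOT lie on the curve.


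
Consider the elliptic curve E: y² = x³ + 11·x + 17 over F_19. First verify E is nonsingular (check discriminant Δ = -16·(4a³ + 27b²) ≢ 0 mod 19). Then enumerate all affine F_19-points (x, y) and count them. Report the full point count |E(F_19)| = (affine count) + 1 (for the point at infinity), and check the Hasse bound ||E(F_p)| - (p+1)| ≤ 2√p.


Affine points = {(0, 6), (0, 13), (2, 3), (2, 16), (3, 1), (3, 18), (4, 7), (4, 12), (5, 8), (5, 11), (7, 0), (8, 3), (8, 16), (9, 3), (9, 16), (10, 5), (10, 14), (11, 5), (11, 14), (13, 1), (13, 18), (15, 2), (15, 17), (17, 5), (17, 14), (18, 9), (18, 10)}; affine count = 27; |E(F_19)| = 28.

Discriminant check: Δ ∝ 4a³ + 27b² = 4·11³ + 27·17² = 4·1331 + 27·289 ≡ 17 (mod 19). Nonzero ⇒ E is nonsingular.
For each x ∈ F_19, compute rhs = x³ + 11·x + 17 mod 19, then count y ∈ F_19 with y² ≡ rhs.
  x = 0: rhs = 17, matching y values: 6, 13 (2 points).
  x = 1: rhs = 10, matching y values: none (0 points).
  x = 2: rhs = 9, matching y values: 3, 16 (2 points).
  x = 3: rhs = 1, matching y values: 1, 18 (2 points).
  x = 4: rhs = 11, matching y values: 7, 12 (2 points).
  x = 5: rhs = 7, matching y values: 8, 11 (2 points).
  x = 6: rhs = 14, matching y values: none (0 points).
  x = 7: rhs = 0, matching y values: 0 (1 points).
  x = 8: rhs = 9, matching y values: 3, 16 (2 points).
  x = 9: rhs = 9, matching y values: 3, 16 (2 points).
  x = 10: rhs = 6, matching y values: 5, 14 (2 points).
  x = 11: rhs = 6, matching y values: 5, 14 (2 points).
  x = 12: rhs = 15, matching y values: none (0 points).
  x = 13: rhs = 1, matching y values: 1, 18 (2 points).
  x = 14: rhs = 8, matching y values: none (0 points).
  x = 15: rhs = 4, matching y values: 2, 17 (2 points).
  x = 16: rhs = 14, matching y values: none (0 points).
  x = 17: rhs = 6, matching y values: 5, 14 (2 points).
  x = 18: rhs = 5, matching y values: 9, 10 (2 points).
Total affine count: 27.
Full point count |E(F_19)| = 27 + 1 = 28.
Hasse bound: |28 − (19+1)| = |8| = 8 ≤ 2√19 ≈ 8.7178 ✓.


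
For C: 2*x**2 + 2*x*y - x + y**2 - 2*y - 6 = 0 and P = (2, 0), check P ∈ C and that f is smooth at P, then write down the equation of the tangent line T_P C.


Tangent line at P: 7*x + 2*y - 14 = 0.

Step 1: f(2, 0) = 0, so P lies on C.
Step 2: partial derivatives
  f_x(x, y) = 4*x + 2*y - 1, f_y(x, y) = 2*x + 2*y - 2.
  f_x(P) = 7, f_y(P) = 2 (gradient nonzero, so P is smooth).
Step 3: tangent line at P: 7·(x − 2) + 2·(y − 0) = 0.
Expanding: 7*x + 2*y - 14 = 0.


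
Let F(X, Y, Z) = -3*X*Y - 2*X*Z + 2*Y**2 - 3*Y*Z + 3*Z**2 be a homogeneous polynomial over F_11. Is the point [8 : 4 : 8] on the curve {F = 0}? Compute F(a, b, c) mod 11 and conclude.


F(8,4,8) ≡ 3 (mod 11); P is NOT on the curve.

Evaluate F(8, 4, 8) term-by-term (mod 11).
  -3*X*Y ↦ -3·8·4·1 = -96
  -2*X*Z ↦ -2·8·1·8 = -128
  2*Y**2 ↦ 2·1·16·1 = 32
  -3*Y*Z ↦ -3·1·4·8 = -96
  3*Z**2 ↦ 3·1·1·64 = 192
Sum: F(8, 4, 8) = (-96) + (-128) + (32) + (-96) + (192) = -96.
Reducing mod 11: -96 ≡ 3 (mod 11).
Since F(a, b, c) ≡ 3 ≠ 0 (mod 11), P does NOT lie on the curve.


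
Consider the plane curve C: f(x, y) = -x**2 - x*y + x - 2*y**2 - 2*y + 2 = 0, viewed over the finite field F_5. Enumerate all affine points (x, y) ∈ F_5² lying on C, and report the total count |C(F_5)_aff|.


Affine F_5-points: {(0, 2), (1, 3), (2, 0), (2, 3), (4, 0), (4, 2)}; count = 6.

For each of the 25 pairs (x, y) ∈ F_5², evaluate f(x, y) mod 5. Record the zeros.
  x = 0: [0↦2, 1↦3, 2↦0, 3↦3, 4↦2]  zeros at y ∈ {2}
  x = 1: [0↦2, 1↦2, 2↦3, 3↦0, 4↦3]  zeros at y ∈ {3}
  x = 2: [0↦0, 1↦4, 2↦4, 3↦0, 4↦2]  zeros at y ∈ {0, 3}
  x = 3: [0↦1, 1↦4, 2↦3, 3↦3, 4↦4]  zeros at y ∈ ∅
  x = 4: [0↦0, 1↦2, 2↦0, 3↦4, 4↦4]  zeros at y ∈ {0, 2}
Collecting zeros: affine points = {(0, 2), (1, 3), (2, 0), (2, 3), (4, 0), (4, 2)}.
Total count |C(F_5)_aff| = 6.


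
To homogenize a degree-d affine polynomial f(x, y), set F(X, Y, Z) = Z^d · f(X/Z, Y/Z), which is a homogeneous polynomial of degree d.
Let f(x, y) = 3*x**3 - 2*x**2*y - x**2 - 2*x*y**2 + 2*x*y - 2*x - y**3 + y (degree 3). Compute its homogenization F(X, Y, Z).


F(X, Y, Z) = 3*X**3 - 2*X**2*Y - X**2*Z - 2*X*Y**2 + 2*X*Y*Z - 2*X*Z**2 - Y**3 + Y*Z**2

deg(f) = 3.
Substitute x = X/Z, y = Y/Z into f, then multiply by Z^3.
  monomial 3·x^3·y^0 ↦ 3·X^3·Y^0·Z^0.
  monomial -2·x^2·y^1 ↦ -2·X^2·Y^1·Z^0.
  monomial -1·x^2·y^0 ↦ -1·X^2·Y^0·Z^1.
  monomial -2·x^1·y^2 ↦ -2·X^1·Y^2·Z^0.
  monomial 2·x^1·y^1 ↦ 2·X^1·Y^1·Z^1.
  monomial -2·x^1·y^0 ↦ -2·X^1·Y^0·Z^2.
  monomial -1·x^0·y^3 ↦ -1·X^0·Y^3·Z^0.
  monomial 1·x^0·y^1 ↦ 1·X^0·Y^1·Z^2.
Collecting: F(X, Y, Z) = 3*X**3 - 2*X**2*Y - X**2*Z - 2*X*Y**2 + 2*X*Y*Z - 2*X*Z**2 - Y**3 + Y*Z**2.


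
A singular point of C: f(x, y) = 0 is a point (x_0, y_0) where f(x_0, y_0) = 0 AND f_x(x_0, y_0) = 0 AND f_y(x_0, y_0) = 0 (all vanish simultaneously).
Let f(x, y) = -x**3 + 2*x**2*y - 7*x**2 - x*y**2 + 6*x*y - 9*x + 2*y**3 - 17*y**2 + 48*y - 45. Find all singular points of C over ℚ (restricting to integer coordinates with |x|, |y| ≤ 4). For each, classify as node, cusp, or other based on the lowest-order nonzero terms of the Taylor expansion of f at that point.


Singular points: {(0, 3)}; classification: node.

Compute partial derivatives:
  f_x = -3*x**2 + 4*x*y - 14*x - y**2 + 6*y - 9.
  f_y = 2*x**2 - 2*x*y + 6*x + 6*y**2 - 34*y + 48.
Scan x_0 ∈ {−4, ..., 4}. For each x_0, f_y(x_0, y) is a polynomial in y; find its integer roots y ∈ {−4, ..., 4}, then test f_x and f at those candidates.
  x = -4: f_y(-4, y) = 6*y**2 - 26*y + 56; no integer root y with |y| ≤ 4.
  x = -3: f_y(-3, y) = 6*y**2 - 28*y + 48; no integer root y with |y| ≤ 4.
  x = -2: f_y(-2, y) = 6*y**2 - 30*y + 44; no integer root y with |y| ≤ 4.
  x = -1: f_y(-1, y) = 6*y**2 - 32*y + 44; no integer root y with |y| ≤ 4.
  x = 0: f_y(0, y) = 6*y**2 - 34*y + 48; vanishes at y ∈ {3}. (0, 3): f_x = 0, f = 0 — SINGULAR.
  x = 1: f_y(1, y) = 6*y**2 - 36*y + 56; no integer root y with |y| ≤ 4.
  x = 2: f_y(2, y) = 6*y**2 - 38*y + 68; no integer root y with |y| ≤ 4.
  x = 3: f_y(3, y) = 6*y**2 - 40*y + 84; no integer root y with |y| ≤ 4.
  x = 4: f_y(4, y) = 6*y**2 - 42*y + 104; no integer root y with |y| ≤ 4.
Only singular point on the grid: (0, 3).
Classify: substitute x = 0 + u, y = 3 + v and expand: f = -u**3 + 2*u**2*v - u**2 - u*v**2 + 2*v**3 + v**2.
No constant or linear terms (consistent with a singular point). Quadratic part: -u**2 + v**2. Cubic part: -u**3 + 2*u**2*v - u*v**2 + 2*v**3.
The quadratic part v**2 - u**2 = (v − u)(v + u) splits into two distinct linear factors, so there are two distinct tangent lines y − 3 = ±(x − 0) — this is a node (ordinary double point).
Classification: node.


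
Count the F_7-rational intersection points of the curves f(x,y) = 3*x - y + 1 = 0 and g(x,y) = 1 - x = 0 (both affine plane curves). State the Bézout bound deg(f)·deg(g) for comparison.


Common zeros: {(1, 4)}; count = 1; Bézout bound = 1.

deg(f) = 1, deg(g) = 1, so Bézout bound = 1.
Scan x ∈ F_7. For each x, list the y ∈ F_7 with f(x, y) ≡ 0 and those with g(x, y) ≡ 0 (mod 7); the common zeros in that column are the intersection.
  x = 0: f ≡ 0 at y ∈ {1}; g ≡ 0 at y ∈ ∅; common: ∅.
  x = 1: f ≡ 0 at y ∈ {4}; g ≡ 0 at y ∈ {0, 1, 2, 3, 4, 5, 6}; common: {4}.
  x = 2: f ≡ 0 at y ∈ {0}; g ≡ 0 at y ∈ ∅; common: ∅.
  x = 3: f ≡ 0 at y ∈ {3}; g ≡ 0 at y ∈ ∅; common: ∅.
  x = 4: f ≡ 0 at y ∈ {6}; g ≡ 0 at y ∈ ∅; common: ∅.
  x = 5: f ≡ 0 at y ∈ {2}; g ≡ 0 at y ∈ ∅; common: ∅.
  x = 6: f ≡ 0 at y ∈ {5}; g ≡ 0 at y ∈ ∅; common: ∅.
Collecting: common zeros = {(1, 4)}, so the count is 1.
Comparison with the Bézout bound: 1 ≤ 1 = deg(f)·deg(g), as expected for curves with no common component (the bound is attained).


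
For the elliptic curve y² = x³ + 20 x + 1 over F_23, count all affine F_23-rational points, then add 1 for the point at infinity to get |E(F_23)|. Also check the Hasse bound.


Affine points = {(0, 1), (0, 22), (2, 7), (2, 16), (7, 1), (7, 22), (8, 11), (8, 12), (9, 6), (9, 17), (14, 9), (14, 14), (16, 1), (16, 22), (18, 11), (18, 12), (19, 8), (19, 15), (20, 11), (20, 12), (22, 7), (22, 16)}; affine count = 22; |E(F_23)| = 23.

Discriminant check: Δ ∝ 4a³ + 27b² = 4·20³ + 27·1² = 4·8000 + 27·1 ≡ 11 (mod 23). Nonzero ⇒ E is nonsingular.
For each x ∈ F_23, compute rhs = x³ + 20·x + 1 mod 23, then count y ∈ F_23 with y² ≡ rhs.
  x = 0: rhs = 1, matching y values: 1, 22 (2 points).
  x = 1: rhs = 22, matching y values: none (0 points).
  x = 2: rhs = 3, matching y values: 7, 16 (2 points).
  x = 3: rhs = 19, matching y values: none (0 points).
  x = 4: rhs = 7, matching y values: none (0 points).
  x = 5: rhs = 19, matching y values: none (0 points).
  x = 6: rhs = 15, matching y values: none (0 points).
  x = 7: rhs = 1, matching y values: 1, 22 (2 points).
  x = 8: rhs = 6, matching y values: 11, 12 (2 points).
  x = 9: rhs = 13, matching y values: 6, 17 (2 points).
  x = 10: rhs = 5, matching y values: none (0 points).
  x = 11: rhs = 11, matching y values: none (0 points).
  x = 12: rhs = 14, matching y values: none (0 points).
  x = 13: rhs = 20, matching y values: none (0 points).
  x = 14: rhs = 12, matching y values: 9, 14 (2 points).
  x = 15: rhs = 19, matching y values: none (0 points).
  x = 16: rhs = 1, matching y values: 1, 22 (2 points).
  x = 17: rhs = 10, matching y values: none (0 points).
  x = 18: rhs = 6, matching y values: 11, 12 (2 points).
  x = 19: rhs = 18, matching y values: 8, 15 (2 points).
  x = 20: rhs = 6, matching y values: 11, 12 (2 points).
  x = 21: rhs = 22, matching y values: none (0 points).
  x = 22: rhs = 3, matching y values: 7, 16 (2 points).
Total affine count: 22.
Full point count |E(F_23)| = 22 + 1 = 23.
Hasse bound: |23 − (23+1)| = |-1| = 1 ≤ 2√23 ≈ 9.5917 ✓.


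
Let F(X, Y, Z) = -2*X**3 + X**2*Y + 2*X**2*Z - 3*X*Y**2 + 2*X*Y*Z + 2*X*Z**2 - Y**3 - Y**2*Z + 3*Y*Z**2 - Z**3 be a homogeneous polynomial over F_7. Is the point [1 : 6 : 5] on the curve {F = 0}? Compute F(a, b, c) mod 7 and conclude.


F(1,6,5) ≡ 1 (mod 7); P is NOT on the curve.

Evaluate F(1, 6, 5) term-by-term (mod 7).
  -2*X**3 ↦ -2·1·1·1 = -2
  X**2*Y ↦ 1·1·6·1 = 6
  2*X**2*Z ↦ 2·1·1·5 = 10
  -3*X*Y**2 ↦ -3·1·36·1 = -108
  2*X*Y*Z ↦ 2·1·6·5 = 60
  2*X*Z**2 ↦ 2·1·1·25 = 50
  -Y**3 ↦ -1·1·216·1 = -216
  -Y**2*Z ↦ -1·1·36·5 = -180
  3*Y*Z**2 ↦ 3·1·6·25 = 450
  -Z**3 ↦ -1·1·1·125 = -125
Sum: F(1, 6, 5) = (-2) + (6) + (10) + (-108) + (60) + (50) + (-216) + (-180) + (450) + (-125) = -55.
Reducing mod 7: -55 ≡ 1 (mod 7).
Since F(a, b, c) ≡ 1 ≠ 0 (mod 7), P does NOT lie on the curve.


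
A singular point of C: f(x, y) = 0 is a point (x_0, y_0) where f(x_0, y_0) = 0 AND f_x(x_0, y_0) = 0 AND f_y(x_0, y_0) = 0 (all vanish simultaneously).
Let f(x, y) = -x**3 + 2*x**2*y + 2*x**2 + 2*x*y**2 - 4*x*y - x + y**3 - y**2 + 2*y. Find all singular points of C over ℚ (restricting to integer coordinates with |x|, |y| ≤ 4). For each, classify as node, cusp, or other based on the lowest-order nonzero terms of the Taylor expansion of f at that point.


Singular points: {(1, 0)}; classification: node.

Compute partial derivatives:
  f_x = -3*x**2 + 4*x*y + 4*x + 2*y**2 - 4*y - 1.
  f_y = 2*x**2 + 4*x*y - 4*x + 3*y**2 - 2*y + 2.
Scan x_0 ∈ {−4, ..., 4}. For each x_0, f_y(x_0, y) is a polynomial in y; find its integer roots y ∈ {−4, ..., 4}, then test f_x and f at those candidates.
  x = -4: f_y(-4, y) = 3*y**2 - 18*y + 50; no integer root y with |y| ≤ 4.
  x = -3: f_y(-3, y) = 3*y**2 - 14*y + 32; no integer root y with |y| ≤ 4.
  x = -2: f_y(-2, y) = 3*y**2 - 10*y + 18; no integer root y with |y| ≤ 4.
  x = -1: f_y(-1, y) = 3*y**2 - 6*y + 8; no integer root y with |y| ≤ 4.
  x = 0: f_y(0, y) = 3*y**2 - 2*y + 2; no integer root y with |y| ≤ 4.
  x = 1: f_y(1, y) = 3*y**2 + 2*y; vanishes at y ∈ {0}. (1, 0): f_x = 0, f = 0 — SINGULAR.
  x = 2: f_y(2, y) = 3*y**2 + 6*y + 2; no integer root y with |y| ≤ 4.
  x = 3: f_y(3, y) = 3*y**2 + 10*y + 8; vanishes at y ∈ {-2}. (3, -2): f_x = -24 ≠ 0.
  x = 4: f_y(4, y) = 3*y**2 + 14*y + 18; no integer root y with |y| ≤ 4.
Only singular point on the grid: (1, 0).
Classify: substitute x = 1 + u, y = 0 + v and expand: f = -u**3 + 2*u**2*v - u**2 + 2*u*v**2 + v**3 + v**2.
No constant or linear terms (consistent with a singular point). Quadratic part: -u**2 + v**2. Cubic part: -u**3 + 2*u**2*v + 2*u*v**2 + v**3.
The quadratic part v**2 - u**2 = (v − u)(v + u) splits into two distinct linear factors, so there are two distinct tangent lines y − 0 = ±(x − 1) — this is a node (ordinary double point).
Classification: node.


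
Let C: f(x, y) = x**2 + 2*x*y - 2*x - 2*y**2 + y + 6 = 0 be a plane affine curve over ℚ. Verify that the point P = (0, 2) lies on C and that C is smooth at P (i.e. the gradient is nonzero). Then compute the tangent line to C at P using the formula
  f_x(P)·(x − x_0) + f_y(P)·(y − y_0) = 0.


Tangent line at P: 2*x - 7*y + 14 = 0.

Step 1: f(0, 2) = 0, so P lies on C.
Step 2: partial derivatives
  f_x(x, y) = 2*x + 2*y - 2, f_y(x, y) = 2*x - 4*y + 1.
  f_x(P) = 2, f_y(P) = -7 (gradient nonzero, so P is smooth).
Step 3: tangent line at P: 2·(x − 0) + -7·(y − 2) = 0.
Expanding: 2*x - 7*y + 14 = 0.


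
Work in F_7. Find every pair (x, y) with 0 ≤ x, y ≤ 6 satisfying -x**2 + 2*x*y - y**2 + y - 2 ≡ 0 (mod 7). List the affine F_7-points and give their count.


Affine F_7-points: {(0, 4), (1, 4), (1, 6), (2, 2), (2, 3), (4, 3), (4, 6)}; count = 7.

For each of the 49 pairs (x, y) ∈ F_7², evaluate f(x, y) mod 7. Record the zeros.
  x = 0: [0↦5, 1↦5, 2↦3, 3↦6, 4↦0, 5↦6, 6↦3]  zeros at y ∈ {4}
  x = 1: [0↦4, 1↦6, 2↦6, 3↦4, 4↦0, 5↦1, 6↦0]  zeros at y ∈ {4, 6}
  x = 2: [0↦1, 1↦5, 2↦0, 3↦0, 4↦5, 5↦1, 6↦2]  zeros at y ∈ {2, 3}
  x = 3: [0↦3, 1↦2, 2↦6, 3↦1, 4↦1, 5↦6, 6↦2]  zeros at y ∈ ∅
  x = 4: [0↦3, 1↦4, 2↦3, 3↦0, 4↦2, 5↦2, 6↦0]  zeros at y ∈ {3, 6}
  x = 5: [0↦1, 1↦4, 2↦5, 3↦4, 4↦1, 5↦3, 6↦3]  zeros at y ∈ ∅
  x = 6: [0↦4, 1↦2, 2↦5, 3↦6, 4↦5, 5↦2, 6↦4]  zeros at y ∈ ∅
Collecting zeros: affine points = {(0, 4), (1, 4), (1, 6), (2, 2), (2, 3), (4, 3), (4, 6)}.
Total count |C(F_7)_aff| = 7.


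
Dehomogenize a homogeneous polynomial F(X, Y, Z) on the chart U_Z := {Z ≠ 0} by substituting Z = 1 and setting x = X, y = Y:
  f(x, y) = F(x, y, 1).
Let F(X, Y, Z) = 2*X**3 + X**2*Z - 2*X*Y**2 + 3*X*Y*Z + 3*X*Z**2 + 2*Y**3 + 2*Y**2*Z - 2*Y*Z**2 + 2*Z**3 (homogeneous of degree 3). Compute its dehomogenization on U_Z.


f(x, y) = 2*x**3 + x**2 - 2*x*y**2 + 3*x*y + 3*x + 2*y**3 + 2*y**2 - 2*y + 2

On U_Z we set Z = 1. Each monomial c·X^i·Y^j·Z^k in F becomes c·x^i·y^j·1^k = c·x^i·y^j.
Substituting Z = 1: F(X, Y, 1) = 2*x**3 + x**2 - 2*x*y**2 + 3*x*y + 3*x + 2*y**3 + 2*y**2 - 2*y + 2.
Note: deg(f) ≤ deg(F) = 3; strict inequality happens when F is divisible by Z (lost terms).


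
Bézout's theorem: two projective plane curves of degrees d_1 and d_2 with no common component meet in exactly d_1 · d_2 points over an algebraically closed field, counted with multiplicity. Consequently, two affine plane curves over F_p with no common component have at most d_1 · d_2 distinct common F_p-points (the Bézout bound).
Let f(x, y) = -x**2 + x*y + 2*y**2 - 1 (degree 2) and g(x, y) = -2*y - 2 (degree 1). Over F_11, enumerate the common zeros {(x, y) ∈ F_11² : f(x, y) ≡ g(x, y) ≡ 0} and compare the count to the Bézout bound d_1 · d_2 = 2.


Common zeros: {(3, 10), (7, 10)}; count = 2; Bézout bound = 2.

deg(f) = 2, deg(g) = 1, so Bézout bound = 2.
Scan x ∈ F_11. For each x, list the y ∈ F_11 with f(x, y) ≡ 0 and those with g(x, y) ≡ 0 (mod 11); the common zeros in that column are the intersection.
  x = 0: f ≡ 0 at y ∈ ∅; g ≡ 0 at y ∈ {10}; common: ∅.
  x = 1: f ≡ 0 at y ∈ ∅; g ≡ 0 at y ∈ {10}; common: ∅.
  x = 2: f ≡ 0 at y ∈ {5}; g ≡ 0 at y ∈ {10}; common: ∅.
  x = 3: f ≡ 0 at y ∈ {5, 10}; g ≡ 0 at y ∈ {10}; common: {10}.
  x = 4: f ≡ 0 at y ∈ {1, 8}; g ≡ 0 at y ∈ {10}; common: ∅.
  x = 5: f ≡ 0 at y ∈ ∅; g ≡ 0 at y ∈ {10}; common: ∅.
  x = 6: f ≡ 0 at y ∈ ∅; g ≡ 0 at y ∈ {10}; common: ∅.
  x = 7: f ≡ 0 at y ∈ {3, 10}; g ≡ 0 at y ∈ {10}; common: {10}.
  x = 8: f ≡ 0 at y ∈ {1, 6}; g ≡ 0 at y ∈ {10}; common: ∅.
  x = 9: f ≡ 0 at y ∈ {6}; g ≡ 0 at y ∈ {10}; common: ∅.
  x = 10: f ≡ 0 at y ∈ ∅; g ≡ 0 at y ∈ {10}; common: ∅.
Collecting: common zeros = {(3, 10), (7, 10)}, so the count is 2.
Comparison with the Bézout bound: 2 ≤ 2 = deg(f)·deg(g), as expected for curves with no common component (the bound is attained).


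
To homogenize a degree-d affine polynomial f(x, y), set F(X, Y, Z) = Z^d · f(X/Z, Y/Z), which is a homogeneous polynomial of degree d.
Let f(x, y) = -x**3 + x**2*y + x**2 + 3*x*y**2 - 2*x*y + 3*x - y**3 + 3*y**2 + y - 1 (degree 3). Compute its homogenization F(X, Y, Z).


F(X, Y, Z) = -X**3 + X**2*Y + X**2*Z + 3*X*Y**2 - 2*X*Y*Z + 3*X*Z**2 - Y**3 + 3*Y**2*Z + Y*Z**2 - Z**3

deg(f) = 3.
Substitute x = X/Z, y = Y/Z into f, then multiply by Z^3.
  monomial -1·x^3·y^0 ↦ -1·X^3·Y^0·Z^0.
  monomial 1·x^2·y^1 ↦ 1·X^2·Y^1·Z^0.
  monomial 1·x^2·y^0 ↦ 1·X^2·Y^0·Z^1.
  monomial 3·x^1·y^2 ↦ 3·X^1·Y^2·Z^0.
  monomial -2·x^1·y^1 ↦ -2·X^1·Y^1·Z^1.
  monomial 3·x^1·y^0 ↦ 3·X^1·Y^0·Z^2.
  monomial -1·x^0·y^3 ↦ -1·X^0·Y^3·Z^0.
  monomial 3·x^0·y^2 ↦ 3·X^0·Y^2·Z^1.
  monomial 1·x^0·y^1 ↦ 1·X^0·Y^1·Z^2.
  monomial -1·x^0·y^0 ↦ -1·X^0·Y^0·Z^3.
Collecting: F(X, Y, Z) = -X**3 + X**2*Y + X**2*Z + 3*X*Y**2 - 2*X*Y*Z + 3*X*Z**2 - Y**3 + 3*Y**2*Z + Y*Z**2 - Z**3.


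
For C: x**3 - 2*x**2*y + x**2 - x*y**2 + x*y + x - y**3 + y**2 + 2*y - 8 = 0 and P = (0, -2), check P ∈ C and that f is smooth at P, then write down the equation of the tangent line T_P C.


Tangent line at P: -5*x - 14*y - 28 = 0.

Step 1: f(0, -2) = 0, so P lies on C.
Step 2: partial derivatives
  f_x(x, y) = 3*x**2 - 4*x*y + 2*x - y**2 + y + 1, f_y(x, y) = -2*x**2 - 2*x*y + x - 3*y**2 + 2*y + 2.
  f_x(P) = -5, f_y(P) = -14 (gradient nonzero, so P is smooth).
Step 3: tangent line at P: -5·(x − 0) + -14·(y − -2) = 0.
Expanding: -5*x - 14*y - 28 = 0.


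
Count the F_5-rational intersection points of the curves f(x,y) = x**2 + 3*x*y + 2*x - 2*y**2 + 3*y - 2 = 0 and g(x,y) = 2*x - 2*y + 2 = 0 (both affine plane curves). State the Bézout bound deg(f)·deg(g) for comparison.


Common zeros: {(1, 2), (2, 3)}; count = 2; Bézout bound = 2.

deg(f) = 2, deg(g) = 1, so Bézout bound = 2.
Scan x ∈ F_5. For each x, list the y ∈ F_5 with f(x, y) ≡ 0 and those with g(x, y) ≡ 0 (mod 5); the common zeros in that column are the intersection.
  x = 0: f ≡ 0 at y ∈ ∅; g ≡ 0 at y ∈ {1}; common: ∅.
  x = 1: f ≡ 0 at y ∈ {1, 2}; g ≡ 0 at y ∈ {2}; common: {2}.
  x = 2: f ≡ 0 at y ∈ {3, 4}; g ≡ 0 at y ∈ {3}; common: {3}.
  x = 3: f ≡ 0 at y ∈ ∅; g ≡ 0 at y ∈ {4}; common: ∅.
  x = 4: f ≡ 0 at y ∈ {1, 4}; g ≡ 0 at y ∈ {0}; common: ∅.
Collecting: common zeros = {(1, 2), (2, 3)}, so the count is 2.
Comparison with the Bézout bound: 2 ≤ 2 = deg(f)·deg(g), as expected for curves with no common component (the bound is attained).


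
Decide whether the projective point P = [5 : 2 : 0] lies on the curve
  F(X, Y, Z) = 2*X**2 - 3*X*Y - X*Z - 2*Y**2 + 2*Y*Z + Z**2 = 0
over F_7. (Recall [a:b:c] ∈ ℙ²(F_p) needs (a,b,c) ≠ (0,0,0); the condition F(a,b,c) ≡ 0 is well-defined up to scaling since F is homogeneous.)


F(5,2,0) ≡ 5 (mod 7); P is NOT on the curve.

Evaluate F(5, 2, 0) term-by-term (mod 7).
  2*X**2 ↦ 2·25·1·1 = 50
  -3*X*Y ↦ -3·5·2·1 = -30
  -X*Z ↦ -1·5·1·0 = 0
  -2*Y**2 ↦ -2·1·4·1 = -8
  2*Y*Z ↦ 2·1·2·0 = 0
  Z**2 ↦ 1·1·1·0 = 0
Sum: F(5, 2, 0) = (50) + (-30) + (0) + (-8) + (0) + (0) = 12.
Reducing mod 7: 12 ≡ 5 (mod 7).
Since F(a, b, c) ≡ 5 ≠ 0 (mod 7), P does NOT lie on the curve.


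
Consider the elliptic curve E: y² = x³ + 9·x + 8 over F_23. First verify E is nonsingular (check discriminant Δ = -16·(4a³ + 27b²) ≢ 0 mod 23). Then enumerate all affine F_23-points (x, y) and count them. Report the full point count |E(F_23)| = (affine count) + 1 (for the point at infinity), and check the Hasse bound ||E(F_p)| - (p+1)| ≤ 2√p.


Affine points = {(0, 10), (0, 13), (1, 8), (1, 15), (3, 4), (3, 19), (4, 4), (4, 19), (6, 5), (6, 18), (7, 0), (9, 6), (9, 17), (11, 9), (11, 14), (12, 2), (12, 21), (14, 7), (14, 16), (16, 4), (16, 19), (19, 0), (20, 0)}; affine count = 23; |E(F_23)| = 24.

Discriminant check: Δ ∝ 4a³ + 27b² = 4·9³ + 27·8² = 4·729 + 27·64 ≡ 21 (mod 23). Nonzero ⇒ E is nonsingular.
For each x ∈ F_23, compute rhs = x³ + 9·x + 8 mod 23, then count y ∈ F_23 with y² ≡ rhs.
  x = 0: rhs = 8, matching y values: 10, 13 (2 points).
  x = 1: rhs = 18, matching y values: 8, 15 (2 points).
  x = 2: rhs = 11, matching y values: none (0 points).
  x = 3: rhs = 16, matching y values: 4, 19 (2 points).
  x = 4: rhs = 16, matching y values: 4, 19 (2 points).
  x = 5: rhs = 17, matching y values: none (0 points).
  x = 6: rhs = 2, matching y values: 5, 18 (2 points).
  x = 7: rhs = 0, matching y values: 0 (1 points).
  x = 8: rhs = 17, matching y values: none (0 points).
  x = 9: rhs = 13, matching y values: 6, 17 (2 points).
  x = 10: rhs = 17, matching y values: none (0 points).
  x = 11: rhs = 12, matching y values: 9, 14 (2 points).
  x = 12: rhs = 4, matching y values: 2, 21 (2 points).
  x = 13: rhs = 22, matching y values: none (0 points).
  x = 14: rhs = 3, matching y values: 7, 16 (2 points).
  x = 15: rhs = 22, matching y values: none (0 points).
  x = 16: rhs = 16, matching y values: 4, 19 (2 points).
  x = 17: rhs = 14, matching y values: none (0 points).
  x = 18: rhs = 22, matching y values: none (0 points).
  x = 19: rhs = 0, matching y values: 0 (1 points).
  x = 20: rhs = 0, matching y values: 0 (1 points).
  x = 21: rhs = 5, matching y values: none (0 points).
  x = 22: rhs = 21, matching y values: none (0 points).
Total affine count: 23.
Full point count |E(F_23)| = 23 + 1 = 24.
Hasse bound: |24 − (23+1)| = |0| = 0 ≤ 2√23 ≈ 9.5917 ✓.


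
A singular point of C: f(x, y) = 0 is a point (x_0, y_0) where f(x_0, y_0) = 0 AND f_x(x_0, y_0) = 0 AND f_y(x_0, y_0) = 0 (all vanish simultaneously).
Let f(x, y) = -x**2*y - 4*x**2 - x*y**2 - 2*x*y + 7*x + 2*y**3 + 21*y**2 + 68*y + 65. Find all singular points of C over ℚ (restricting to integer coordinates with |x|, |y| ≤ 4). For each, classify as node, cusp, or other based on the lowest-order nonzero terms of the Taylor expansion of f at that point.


Singular points: {(2, -3)}; classification: node.

Compute partial derivatives:
  f_x = -2*x*y - 8*x - y**2 - 2*y + 7.
  f_y = -x**2 - 2*x*y - 2*x + 6*y**2 + 42*y + 68.
Scan x_0 ∈ {−4, ..., 4}. For each x_0, f_y(x_0, y) is a polynomial in y; find its integer roots y ∈ {−4, ..., 4}, then test f_x and f at those candidates.
  x = -4: f_y(-4, y) = 6*y**2 + 50*y + 60; no integer root y with |y| ≤ 4.
  x = -3: f_y(-3, y) = 6*y**2 + 48*y + 65; no integer root y with |y| ≤ 4.
  x = -2: f_y(-2, y) = 6*y**2 + 46*y + 68; vanishes at y ∈ {-2}. (-2, -2): f_x = 15 ≠ 0.
  x = -1: f_y(-1, y) = 6*y**2 + 44*y + 69; no integer root y with |y| ≤ 4.
  x = 0: f_y(0, y) = 6*y**2 + 42*y + 68; no integer root y with |y| ≤ 4.
  x = 1: f_y(1, y) = 6*y**2 + 40*y + 65; no integer root y with |y| ≤ 4.
  x = 2: f_y(2, y) = 6*y**2 + 38*y + 60; vanishes at y ∈ {-3}. (2, -3): f_x = 0, f = 0 — SINGULAR.
  x = 3: f_y(3, y) = 6*y**2 + 36*y + 53; no integer root y with |y| ≤ 4.
  x = 4: f_y(4, y) = 6*y**2 + 34*y + 44; vanishes at y ∈ {-2}. (4, -2): f_x = -9 ≠ 0.
Only singular point on the grid: (2, -3).
Classify: substitute x = 2 + u, y = -3 + v and expand: f = -u**2*v - u**2 - u*v**2 + 2*v**3 + v**2.
No constant or linear terms (consistent with a singular point). Quadratic part: -u**2 + v**2. Cubic part: -u**2*v - u*v**2 + 2*v**3.
The quadratic part v**2 - u**2 = (v − u)(v + u) splits into two distinct linear factors, so there are two distinct tangent lines y − -3 = ±(x − 2) — this is a node (ordinary double point).
Classification: node.


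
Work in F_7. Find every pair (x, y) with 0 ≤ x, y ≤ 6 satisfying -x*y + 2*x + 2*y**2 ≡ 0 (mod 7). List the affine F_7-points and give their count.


Affine F_7-points: {(0, 0), (2, 4), (4, 3), (4, 6), (5, 1), (5, 5)}; count = 6.

For each of the 49 pairs (x, y) ∈ F_7², evaluate f(x, y) mod 7. Record the zeros.
  x = 0: [0↦0, 1↦2, 2↦1, 3↦4, 4↦4, 5↦1, 6↦2]  zeros at y ∈ {0}
  x = 1: [0↦2, 1↦3, 2↦1, 3↦3, 4↦2, 5↦5, 6↦5]  zeros at y ∈ ∅
  x = 2: [0↦4, 1↦4, 2↦1, 3↦2, 4↦0, 5↦2, 6↦1]  zeros at y ∈ {4}
  x = 3: [0↦6, 1↦5, 2↦1, 3↦1, 4↦5, 5↦6, 6↦4]  zeros at y ∈ ∅
  x = 4: [0↦1, 1↦6, 2↦1, 3↦0, 4↦3, 5↦3, 6↦0]  zeros at y ∈ {3, 6}
  x = 5: [0↦3, 1↦0, 2↦1, 3↦6, 4↦1, 5↦0, 6↦3]  zeros at y ∈ {1, 5}
  x = 6: [0↦5, 1↦1, 2↦1, 3↦5, 4↦6, 5↦4, 6↦6]  zeros at y ∈ ∅
Collecting zeros: affine points = {(0, 0), (2, 4), (4, 3), (4, 6), (5, 1), (5, 5)}.
Total count |C(F_7)_aff| = 6.


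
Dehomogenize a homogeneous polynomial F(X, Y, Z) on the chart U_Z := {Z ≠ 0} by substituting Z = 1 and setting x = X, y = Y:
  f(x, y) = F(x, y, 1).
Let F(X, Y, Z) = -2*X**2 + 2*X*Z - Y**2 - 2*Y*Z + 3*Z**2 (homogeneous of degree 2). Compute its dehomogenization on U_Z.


f(x, y) = -2*x**2 + 2*x - y**2 - 2*y + 3

On U_Z we set Z = 1. Each monomial c·X^i·Y^j·Z^k in F becomes c·x^i·y^j·1^k = c·x^i·y^j.
Substituting Z = 1: F(X, Y, 1) = -2*x**2 + 2*x - y**2 - 2*y + 3.
Note: deg(f) ≤ deg(F) = 2; strict inequality happens when F is divisible by Z (lost terms).


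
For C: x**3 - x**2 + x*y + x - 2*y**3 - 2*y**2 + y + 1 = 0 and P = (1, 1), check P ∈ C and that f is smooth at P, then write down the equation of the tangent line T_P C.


Tangent line at P: 3*x - 8*y + 5 = 0.

Step 1: f(1, 1) = 0, so P lies on C.
Step 2: partial derivatives
  f_x(x, y) = 3*x**2 - 2*x + y + 1, f_y(x, y) = x - 6*y**2 - 4*y + 1.
  f_x(P) = 3, f_y(P) = -8 (gradient nonzero, so P is smooth).
Step 3: tangent line at P: 3·(x − 1) + -8·(y − 1) = 0.
Expanding: 3*x - 8*y + 5 = 0.


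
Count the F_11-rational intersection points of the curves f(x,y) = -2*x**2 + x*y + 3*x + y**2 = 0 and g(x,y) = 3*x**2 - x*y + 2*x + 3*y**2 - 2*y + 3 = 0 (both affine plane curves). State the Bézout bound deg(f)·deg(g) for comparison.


Common zeros: {(3, 10), (7, 4)}; count = 2; Bézout bound = 4.

deg(f) = 2, deg(g) = 2, so Bézout bound = 4.
Scan x ∈ F_11. For each x, list the y ∈ F_11 with f(x, y) ≡ 0 and those with g(x, y) ≡ 0 (mod 11); the common zeros in that column are the intersection.
  x = 0: f ≡ 0 at y ∈ {0}; g ≡ 0 at y ∈ {2, 6}; common: ∅.
  x = 1: f ≡ 0 at y ∈ ∅; g ≡ 0 at y ∈ {4, 8}; common: ∅.
  x = 2: f ≡ 0 at y ∈ {4, 5}; g ≡ 0 at y ∈ ∅; common: ∅.
  x = 3: f ≡ 0 at y ∈ {9, 10}; g ≡ 0 at y ∈ {10}; common: {10}.
  x = 4: f ≡ 0 at y ∈ ∅; g ≡ 0 at y ∈ ∅; common: ∅.
  x = 5: f ≡ 0 at y ∈ {3}; g ≡ 0 at y ∈ {0, 6}; common: ∅.
  x = 6: f ≡ 0 at y ∈ ∅; g ≡ 0 at y ∈ ∅; common: ∅.
  x = 7: f ≡ 0 at y ∈ {0, 4}; g ≡ 0 at y ∈ {4, 10}; common: {4}.
  x = 8: f ≡ 0 at y ∈ ∅; g ≡ 0 at y ∈ ∅; common: ∅.
  x = 9: f ≡ 0 at y ∈ {3, 10}; g ≡ 0 at y ∈ {0}; common: ∅.
  x = 10: f ≡ 0 at y ∈ ∅; g ≡ 0 at y ∈ ∅; common: ∅.
Collecting: common zeros = {(3, 10), (7, 4)}, so the count is 2.
Comparison with the Bézout bound: 2 ≤ 4 = deg(f)·deg(g), as expected for curves with no common component (the affine F_11-count falls short of the bound because intersections may lie at infinity, over extension fields, or carry multiplicity).


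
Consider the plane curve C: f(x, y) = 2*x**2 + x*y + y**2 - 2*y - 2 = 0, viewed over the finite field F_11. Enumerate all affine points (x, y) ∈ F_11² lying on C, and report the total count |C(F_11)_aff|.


Affine F_11-points: {(0, 6), (0, 7), (1, 0), (1, 1), (2, 4), (2, 7), (3, 2), (3, 8), (4, 1), (4, 8), (5, 3), (5, 5), (6, 9), (7, 2), (7, 4), (8, 6), (8, 10), (9, 5), (9, 10), (10, 0), (10, 3)}; count = 21.

For each of the 121 pairs (x, y) ∈ F_11², evaluate f(x, y) mod 11. Record the zeros.
  x = 0: [0↦9, 1↦8, 2↦9, 3↦1, 4↦6, 5↦2, 6↦0, 7↦0, 8↦2, 9↦6, 10↦1]  zeros at y ∈ {6, 7}
  x = 1: [0↦0, 1↦0, 2↦2, 3↦6, 4↦1, 5↦9, 6↦8, 7↦9, 8↦1, 9↦6, 10↦2]  zeros at y ∈ {0, 1}
  x = 2: [0↦6, 1↦7, 2↦10, 3↦4, 4↦0, 5↦9, 6↦9, 7↦0, 8↦4, 9↦10, 10↦7]  zeros at y ∈ {4, 7}
  x = 3: [0↦5, 1↦7, 2↦0, 3↦6, 4↦3, 5↦2, 6↦3, 7↦6, 8↦0, 9↦7, 10↦5]  zeros at y ∈ {2, 8}
  x = 4: [0↦8, 1↦0, 2↦5, 3↦1, 4↦10, 5↦10, 6↦1, 7↦5, 8↦0, 9↦8, 10↦7]  zeros at y ∈ {1, 8}
  x = 5: [0↦4, 1↦8, 2↦3, 3↦0, 4↦10, 5↦0, 6↦3, 7↦8, 8↦4, 9↦2, 10↦2]  zeros at y ∈ {3, 5}
  x = 6: [0↦4, 1↦9, 2↦5, 3↦3, 4↦3, 5↦5, 6↦9, 7↦4, 8↦1, 9↦0, 10↦1]  zeros at y ∈ {9}
  x = 7: [0↦8, 1↦3, 2↦0, 3↦10, 4↦0, 5↦3, 6↦8, 7↦4, 8↦2, 9↦2, 10↦4]  zeros at y ∈ {2, 4}
  x = 8: [0↦5, 1↦1, 2↦10, 3↦10, 4↦1, 5↦5, 6↦0, 7↦8, 8↦7, 9↦8, 10↦0]  zeros at y ∈ {6, 10}
  x = 9: [0↦6, 1↦3, 2↦2, 3↦3, 4↦6, 5↦0, 6↦7, 7↦5, 8↦5, 9↦7, 10↦0]  zeros at y ∈ {5, 10}
  x = 10: [0↦0, 1↦9, 2↦9, 3↦0, 4↦4, 5↦10, 6↦7, 7↦6, 8↦7, 9↦10, 10↦4]  zeros at y ∈ {0, 3}
Collecting zeros: affine points = {(0, 6), (0, 7), (1, 0), (1, 1), (2, 4), (2, 7), (3, 2), (3, 8), (4, 1), (4, 8), (5, 3), (5, 5), (6, 9), (7, 2), (7, 4), (8, 6), (8, 10), (9, 5), (9, 10), (10, 0), (10, 3)}.
Total count |C(F_11)_aff| = 21.


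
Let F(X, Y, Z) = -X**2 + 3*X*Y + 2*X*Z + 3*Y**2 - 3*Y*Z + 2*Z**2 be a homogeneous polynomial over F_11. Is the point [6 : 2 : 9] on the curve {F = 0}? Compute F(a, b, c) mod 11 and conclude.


F(6,2,9) ≡ 8 (mod 11); P is NOT on the curve.

Evaluate F(6, 2, 9) term-by-term (mod 11).
  -X**2 ↦ -1·36·1·1 = -36
  3*X*Y ↦ 3·6·2·1 = 36
  2*X*Z ↦ 2·6·1·9 = 108
  3*Y**2 ↦ 3·1·4·1 = 12
  -3*Y*Z ↦ -3·1·2·9 = -54
  2*Z**2 ↦ 2·1·1·81 = 162
Sum: F(6, 2, 9) = (-36) + (36) + (108) + (12) + (-54) + (162) = 228.
Reducing mod 11: 228 ≡ 8 (mod 11).
Since F(a, b, c) ≡ 8 ≠ 0 (mod 11), P does NOT lie on the curve.


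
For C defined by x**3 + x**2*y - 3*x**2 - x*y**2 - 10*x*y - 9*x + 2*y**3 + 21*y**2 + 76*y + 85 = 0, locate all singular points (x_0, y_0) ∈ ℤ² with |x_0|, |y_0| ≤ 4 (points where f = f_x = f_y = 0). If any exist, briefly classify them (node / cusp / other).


Singular points: {(2, -3)}; classification: cusp.

Compute partial derivatives:
  f_x = 3*x**2 + 2*x*y - 6*x - y**2 - 10*y - 9.
  f_y = x**2 - 2*x*y - 10*x + 6*y**2 + 42*y + 76.
Scan x_0 ∈ {−4, ..., 4}. For each x_0, f_y(x_0, y) is a polynomial in y; find its integer roots y ∈ {−4, ..., 4}, then test f_x and f at those candidates.
  x = -4: f_y(-4, y) = 6*y**2 + 50*y + 132; no integer root y with |y| ≤ 4.
  x = -3: f_y(-3, y) = 6*y**2 + 48*y + 115; no integer root y with |y| ≤ 4.
  x = -2: f_y(-2, y) = 6*y**2 + 46*y + 100; no integer root y with |y| ≤ 4.
  x = -1: f_y(-1, y) = 6*y**2 + 44*y + 87; no integer root y with |y| ≤ 4.
  x = 0: f_y(0, y) = 6*y**2 + 42*y + 76; no integer root y with |y| ≤ 4.
  x = 1: f_y(1, y) = 6*y**2 + 40*y + 67; no integer root y with |y| ≤ 4.
  x = 2: f_y(2, y) = 6*y**2 + 38*y + 60; vanishes at y ∈ {-3}. (2, -3): f_x = 0, f = 0 — SINGULAR.
  x = 3: f_y(3, y) = 6*y**2 + 36*y + 55; no integer root y with |y| ≤ 4.
  x = 4: f_y(4, y) = 6*y**2 + 34*y + 52; no integer root y with |y| ≤ 4.
Only singular point on the grid: (2, -3).
Classify: substitute x = 2 + u, y = -3 + v and expand: f = u**3 + u**2*v - u*v**2 + 2*v**3 + v**2.
No constant or linear terms (consistent with a singular point). Quadratic part: v**2. Cubic part: u**3 + u**2*v - u*v**2 + 2*v**3.
The quadratic part v**2 is a perfect square, so there is a single (double) tangent line v = 0, i.e. y = -3. Restricting the cubic part to that line (v = 0) leaves u**3 ≠ 0, so f is not divisible by v and the branch is v² ≈ -u**3 to lowest order — this is a cusp.
Classification: cusp.


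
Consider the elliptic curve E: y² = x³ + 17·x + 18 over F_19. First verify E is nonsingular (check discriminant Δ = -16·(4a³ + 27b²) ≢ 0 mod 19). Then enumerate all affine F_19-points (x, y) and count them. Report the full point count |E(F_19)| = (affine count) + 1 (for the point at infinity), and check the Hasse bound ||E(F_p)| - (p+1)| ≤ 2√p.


Affine points = {(1, 6), (1, 13), (3, 1), (3, 18), (4, 6), (4, 13), (5, 0), (7, 9), (7, 10), (8, 1), (8, 18), (9, 8), (9, 11), (11, 4), (11, 15), (13, 2), (13, 17), (14, 6), (14, 13), (15, 0), (16, 4), (16, 15), (18, 0)}; affine count = 23; |E(F_19)| = 24.

Discriminant check: Δ ∝ 4a³ + 27b² = 4·17³ + 27·18² = 4·4913 + 27·324 ≡ 14 (mod 19). Nonzero ⇒ E is nonsingular.
For each x ∈ F_19, compute rhs = x³ + 17·x + 18 mod 19, then count y ∈ F_19 with y² ≡ rhs.
  x = 0: rhs = 18, matching y values: none (0 points).
  x = 1: rhs = 17, matching y values: 6, 13 (2 points).
  x = 2: rhs = 3, matching y values: none (0 points).
  x = 3: rhs = 1, matching y values: 1, 18 (2 points).
  x = 4: rhs = 17, matching y values: 6, 13 (2 points).
  x = 5: rhs = 0, matching y values: 0 (1 points).
  x = 6: rhs = 13, matching y values: none (0 points).
  x = 7: rhs = 5, matching y values: 9, 10 (2 points).
  x = 8: rhs = 1, matching y values: 1, 18 (2 points).
  x = 9: rhs = 7, matching y values: 8, 11 (2 points).
  x = 10: rhs = 10, matching y values: none (0 points).
  x = 11: rhs = 16, matching y values: 4, 15 (2 points).
  x = 12: rhs = 12, matching y values: none (0 points).
  x = 13: rhs = 4, matching y values: 2, 17 (2 points).
  x = 14: rhs = 17, matching y values: 6, 13 (2 points).
  x = 15: rhs = 0, matching y values: 0 (1 points).
  x = 16: rhs = 16, matching y values: 4, 15 (2 points).
  x = 17: rhs = 14, matching y values: none (0 points).
  x = 18: rhs = 0, matching y values: 0 (1 points).
Total affine count: 23.
Full point count |E(F_19)| = 23 + 1 = 24.
Hasse bound: |24 − (19+1)| = |4| = 4 ≤ 2√19 ≈ 8.7178 ✓.


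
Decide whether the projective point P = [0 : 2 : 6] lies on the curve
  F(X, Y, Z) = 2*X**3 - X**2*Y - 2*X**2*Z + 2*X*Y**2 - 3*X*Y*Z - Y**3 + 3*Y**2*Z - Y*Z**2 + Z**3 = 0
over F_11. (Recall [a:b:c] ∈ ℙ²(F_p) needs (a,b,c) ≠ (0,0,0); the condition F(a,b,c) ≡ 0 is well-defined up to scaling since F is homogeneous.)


F(0,2,6) ≡ 10 (mod 11); P is NOT on the curve.

Evaluate F(0, 2, 6) term-by-term (mod 11).
  2*X**3 ↦ 2·0·1·1 = 0
  -X**2*Y ↦ -1·0·2·1 = 0
  -2*X**2*Z ↦ -2·0·1·6 = 0
  2*X*Y**2 ↦ 2·0·4·1 = 0
  -3*X*Y*Z ↦ -3·0·2·6 = 0
  -Y**3 ↦ -1·1·8·1 = -8
  3*Y**2*Z ↦ 3·1·4·6 = 72
  -Y*Z**2 ↦ -1·1·2·36 = -72
  Z**3 ↦ 1·1·1·216 = 216
Sum: F(0, 2, 6) = (0) + (0) + (0) + (0) + (0) + (-8) + (72) + (-72) + (216) = 208.
Reducing mod 11: 208 ≡ 10 (mod 11).
Since F(a, b, c) ≡ 10 ≠ 0 (mod 11), P does NOT lie on the curve.


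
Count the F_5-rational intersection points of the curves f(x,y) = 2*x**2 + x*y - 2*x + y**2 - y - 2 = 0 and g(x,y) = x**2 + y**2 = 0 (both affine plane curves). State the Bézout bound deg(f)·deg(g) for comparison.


Common zeros: {(4, 3)}; count = 1; Bézout bound = 4.

deg(f) = 2, deg(g) = 2, so Bézout bound = 4.
Scan x ∈ F_5. For each x, list the y ∈ F_5 with f(x, y) ≡ 0 and those with g(x, y) ≡ 0 (mod 5); the common zeros in that column are the intersection.
  x = 0: f ≡ 0 at y ∈ {2, 4}; g ≡ 0 at y ∈ {0}; common: ∅.
  x = 1: f ≡ 0 at y ∈ ∅; g ≡ 0 at y ∈ {2, 3}; common: ∅.
  x = 2: f ≡ 0 at y ∈ ∅; g ≡ 0 at y ∈ {1, 4}; common: ∅.
  x = 3: f ≡ 0 at y ∈ {0, 3}; g ≡ 0 at y ∈ {1, 4}; common: ∅.
  x = 4: f ≡ 0 at y ∈ {3, 4}; g ≡ 0 at y ∈ {2, 3}; common: {3}.
Collecting: common zeros = {(4, 3)}, so the count is 1.
Comparison with the Bézout bound: 1 ≤ 4 = deg(f)·deg(g), as expected for curves with no common component (the affine F_5-count falls short of the bound because intersections may lie at infinity, over extension fields, or carry multiplicity).
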